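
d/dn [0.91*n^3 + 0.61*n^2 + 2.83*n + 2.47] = 2.73*n^2 + 1.22*n + 2.83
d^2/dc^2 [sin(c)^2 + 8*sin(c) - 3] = -8*sin(c) + 2*cos(2*c)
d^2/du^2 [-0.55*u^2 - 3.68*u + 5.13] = -1.10000000000000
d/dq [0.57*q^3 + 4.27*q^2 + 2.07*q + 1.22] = 1.71*q^2 + 8.54*q + 2.07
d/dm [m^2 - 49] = 2*m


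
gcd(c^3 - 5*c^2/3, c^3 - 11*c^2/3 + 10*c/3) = c^2 - 5*c/3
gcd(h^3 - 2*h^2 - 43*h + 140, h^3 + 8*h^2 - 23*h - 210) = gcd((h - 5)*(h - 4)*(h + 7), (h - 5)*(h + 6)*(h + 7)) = h^2 + 2*h - 35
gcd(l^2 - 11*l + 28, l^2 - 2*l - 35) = l - 7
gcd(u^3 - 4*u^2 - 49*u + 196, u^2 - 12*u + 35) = u - 7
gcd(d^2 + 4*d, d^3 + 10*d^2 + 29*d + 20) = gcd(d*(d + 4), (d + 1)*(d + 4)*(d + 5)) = d + 4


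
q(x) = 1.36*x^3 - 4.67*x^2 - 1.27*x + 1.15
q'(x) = 4.08*x^2 - 9.34*x - 1.27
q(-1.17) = -5.94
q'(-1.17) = 15.24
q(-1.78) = -19.06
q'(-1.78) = 28.28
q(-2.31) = -37.60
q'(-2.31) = 42.08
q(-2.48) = -45.17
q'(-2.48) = 46.99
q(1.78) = -8.24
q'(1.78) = -4.97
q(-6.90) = -659.20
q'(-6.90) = 257.42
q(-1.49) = -11.82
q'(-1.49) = 21.70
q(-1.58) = -13.87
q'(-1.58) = 23.67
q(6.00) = 119.17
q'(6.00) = 89.57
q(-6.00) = -453.11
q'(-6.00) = 201.65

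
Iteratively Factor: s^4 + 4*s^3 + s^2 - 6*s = (s + 2)*(s^3 + 2*s^2 - 3*s) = (s - 1)*(s + 2)*(s^2 + 3*s) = s*(s - 1)*(s + 2)*(s + 3)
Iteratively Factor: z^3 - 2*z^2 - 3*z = (z - 3)*(z^2 + z) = z*(z - 3)*(z + 1)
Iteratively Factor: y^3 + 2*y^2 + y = (y + 1)*(y^2 + y) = (y + 1)^2*(y)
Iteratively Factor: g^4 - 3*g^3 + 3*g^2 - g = (g - 1)*(g^3 - 2*g^2 + g) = (g - 1)^2*(g^2 - g) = (g - 1)^3*(g)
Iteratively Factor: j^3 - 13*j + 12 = (j - 3)*(j^2 + 3*j - 4) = (j - 3)*(j + 4)*(j - 1)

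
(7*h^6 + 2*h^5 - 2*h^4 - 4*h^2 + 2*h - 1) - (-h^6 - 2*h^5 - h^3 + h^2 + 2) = 8*h^6 + 4*h^5 - 2*h^4 + h^3 - 5*h^2 + 2*h - 3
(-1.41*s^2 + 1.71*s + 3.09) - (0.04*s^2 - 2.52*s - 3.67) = -1.45*s^2 + 4.23*s + 6.76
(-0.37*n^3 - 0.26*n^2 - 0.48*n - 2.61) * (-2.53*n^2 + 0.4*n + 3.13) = 0.9361*n^5 + 0.5098*n^4 - 0.0477000000000001*n^3 + 5.5975*n^2 - 2.5464*n - 8.1693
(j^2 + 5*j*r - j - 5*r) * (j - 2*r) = j^3 + 3*j^2*r - j^2 - 10*j*r^2 - 3*j*r + 10*r^2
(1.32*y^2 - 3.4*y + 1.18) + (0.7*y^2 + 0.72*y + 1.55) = 2.02*y^2 - 2.68*y + 2.73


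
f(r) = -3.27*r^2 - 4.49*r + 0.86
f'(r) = -6.54*r - 4.49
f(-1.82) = -1.80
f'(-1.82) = 7.41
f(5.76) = -133.49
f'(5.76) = -42.16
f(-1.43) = 0.59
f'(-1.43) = 4.86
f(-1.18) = 1.61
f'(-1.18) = 3.23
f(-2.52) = -8.59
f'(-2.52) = 11.99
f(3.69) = -60.23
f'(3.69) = -28.62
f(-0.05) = 1.08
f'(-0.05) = -4.16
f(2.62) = -33.35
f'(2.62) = -21.62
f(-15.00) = -667.54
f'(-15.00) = 93.61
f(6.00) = -143.80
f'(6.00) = -43.73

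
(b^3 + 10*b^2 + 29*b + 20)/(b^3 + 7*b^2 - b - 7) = (b^2 + 9*b + 20)/(b^2 + 6*b - 7)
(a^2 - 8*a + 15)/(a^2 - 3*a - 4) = (-a^2 + 8*a - 15)/(-a^2 + 3*a + 4)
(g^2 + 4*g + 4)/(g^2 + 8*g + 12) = (g + 2)/(g + 6)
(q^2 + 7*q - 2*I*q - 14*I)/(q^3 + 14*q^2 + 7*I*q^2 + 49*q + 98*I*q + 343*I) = (q - 2*I)/(q^2 + 7*q*(1 + I) + 49*I)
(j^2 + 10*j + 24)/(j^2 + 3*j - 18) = (j + 4)/(j - 3)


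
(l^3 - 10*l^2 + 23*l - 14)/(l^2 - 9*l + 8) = (l^2 - 9*l + 14)/(l - 8)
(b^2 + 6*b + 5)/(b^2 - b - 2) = (b + 5)/(b - 2)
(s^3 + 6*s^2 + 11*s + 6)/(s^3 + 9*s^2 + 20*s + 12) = (s + 3)/(s + 6)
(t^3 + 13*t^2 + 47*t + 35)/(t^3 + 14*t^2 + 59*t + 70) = (t + 1)/(t + 2)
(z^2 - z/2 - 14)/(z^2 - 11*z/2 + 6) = (2*z + 7)/(2*z - 3)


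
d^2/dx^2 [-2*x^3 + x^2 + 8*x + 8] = 2 - 12*x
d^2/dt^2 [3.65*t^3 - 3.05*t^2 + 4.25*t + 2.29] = 21.9*t - 6.1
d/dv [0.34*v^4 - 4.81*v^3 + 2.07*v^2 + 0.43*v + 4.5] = 1.36*v^3 - 14.43*v^2 + 4.14*v + 0.43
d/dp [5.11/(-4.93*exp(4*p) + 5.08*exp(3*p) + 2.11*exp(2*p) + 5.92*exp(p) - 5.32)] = (100.7692*exp(3*p) - 77.8764*exp(2*p) - 21.5642*exp(p) - 30.2512)*exp(p)/(-4.93*exp(4*p) + 5.08*exp(3*p) + 2.11*exp(2*p) + 5.92*exp(p) - 5.32)^2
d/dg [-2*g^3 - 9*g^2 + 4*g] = -6*g^2 - 18*g + 4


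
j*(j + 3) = j^2 + 3*j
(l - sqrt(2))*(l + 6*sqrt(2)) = l^2 + 5*sqrt(2)*l - 12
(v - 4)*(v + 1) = v^2 - 3*v - 4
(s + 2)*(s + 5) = s^2 + 7*s + 10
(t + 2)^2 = t^2 + 4*t + 4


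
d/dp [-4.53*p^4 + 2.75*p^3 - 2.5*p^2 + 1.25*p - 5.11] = -18.12*p^3 + 8.25*p^2 - 5.0*p + 1.25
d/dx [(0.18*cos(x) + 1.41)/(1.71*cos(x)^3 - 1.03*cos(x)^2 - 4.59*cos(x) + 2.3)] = (0.6156*cos(x)^3 + 7.0479*cos(x)^2 - 2.9046*cos(x) - 6.8859)*sin(x)/(2.9241*cos(x)^6 - 3.5226*cos(x)^5 - 14.6369*cos(x)^4 + 17.3214*cos(x)^3 + 16.3301*cos(x)^2 - 21.114*cos(x) + 5.29)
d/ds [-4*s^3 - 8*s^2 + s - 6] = -12*s^2 - 16*s + 1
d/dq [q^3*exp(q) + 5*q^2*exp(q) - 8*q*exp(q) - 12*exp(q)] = (q^3 + 8*q^2 + 2*q - 20)*exp(q)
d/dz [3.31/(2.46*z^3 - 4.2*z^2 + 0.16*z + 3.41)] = (-24.4278*z^2 + 27.804*z - 0.5296)/(2.46*z^3 - 4.2*z^2 + 0.16*z + 3.41)^2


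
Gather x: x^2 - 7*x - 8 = x^2 - 7*x - 8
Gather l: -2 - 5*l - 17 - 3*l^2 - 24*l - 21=-3*l^2 - 29*l - 40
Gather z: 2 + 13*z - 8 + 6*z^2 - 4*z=6*z^2 + 9*z - 6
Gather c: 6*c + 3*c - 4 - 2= 9*c - 6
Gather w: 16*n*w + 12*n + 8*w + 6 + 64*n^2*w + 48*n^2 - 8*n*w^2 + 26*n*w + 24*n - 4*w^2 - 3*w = 48*n^2 + 36*n + w^2*(-8*n - 4) + w*(64*n^2 + 42*n + 5) + 6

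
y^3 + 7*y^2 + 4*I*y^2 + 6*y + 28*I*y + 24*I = (y + 1)*(y + 6)*(y + 4*I)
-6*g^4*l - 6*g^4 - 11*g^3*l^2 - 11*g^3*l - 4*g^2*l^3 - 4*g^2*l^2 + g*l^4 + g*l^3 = (-6*g + l)*(g + l)^2*(g*l + g)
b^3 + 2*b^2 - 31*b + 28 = (b - 4)*(b - 1)*(b + 7)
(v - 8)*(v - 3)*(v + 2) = v^3 - 9*v^2 + 2*v + 48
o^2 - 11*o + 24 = (o - 8)*(o - 3)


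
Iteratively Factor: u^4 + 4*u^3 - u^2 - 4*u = (u + 1)*(u^3 + 3*u^2 - 4*u) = (u + 1)*(u + 4)*(u^2 - u) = (u - 1)*(u + 1)*(u + 4)*(u)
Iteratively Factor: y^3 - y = (y)*(y^2 - 1) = y*(y + 1)*(y - 1)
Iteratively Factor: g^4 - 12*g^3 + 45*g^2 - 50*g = (g - 2)*(g^3 - 10*g^2 + 25*g) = (g - 5)*(g - 2)*(g^2 - 5*g) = g*(g - 5)*(g - 2)*(g - 5)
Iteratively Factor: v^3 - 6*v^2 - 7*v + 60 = (v - 5)*(v^2 - v - 12) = (v - 5)*(v - 4)*(v + 3)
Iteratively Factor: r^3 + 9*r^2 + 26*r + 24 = (r + 2)*(r^2 + 7*r + 12) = (r + 2)*(r + 3)*(r + 4)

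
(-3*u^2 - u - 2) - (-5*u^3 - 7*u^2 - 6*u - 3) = 5*u^3 + 4*u^2 + 5*u + 1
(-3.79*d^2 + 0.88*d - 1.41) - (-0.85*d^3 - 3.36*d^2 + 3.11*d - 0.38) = 0.85*d^3 - 0.43*d^2 - 2.23*d - 1.03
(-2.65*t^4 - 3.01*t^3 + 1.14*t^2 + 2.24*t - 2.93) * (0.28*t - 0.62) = -0.742*t^5 + 0.8002*t^4 + 2.1854*t^3 - 0.0795999999999999*t^2 - 2.2092*t + 1.8166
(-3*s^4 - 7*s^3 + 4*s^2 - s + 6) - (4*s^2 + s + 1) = -3*s^4 - 7*s^3 - 2*s + 5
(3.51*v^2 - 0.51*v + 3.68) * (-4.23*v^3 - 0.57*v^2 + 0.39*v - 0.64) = -14.8473*v^5 + 0.156600000000001*v^4 - 13.9068*v^3 - 4.5429*v^2 + 1.7616*v - 2.3552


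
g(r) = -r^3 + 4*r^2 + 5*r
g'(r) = -3*r^2 + 8*r + 5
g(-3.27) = 61.39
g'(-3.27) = -53.24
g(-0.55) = -1.37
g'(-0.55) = -0.31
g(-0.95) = -0.28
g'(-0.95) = -5.31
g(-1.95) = 12.87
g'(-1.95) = -22.01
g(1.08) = 8.81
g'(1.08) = 10.14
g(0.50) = 3.38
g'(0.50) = 8.25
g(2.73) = 23.12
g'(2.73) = 4.48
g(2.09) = 18.79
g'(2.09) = 8.62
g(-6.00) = 330.00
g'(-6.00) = -151.00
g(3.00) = 24.00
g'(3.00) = 2.00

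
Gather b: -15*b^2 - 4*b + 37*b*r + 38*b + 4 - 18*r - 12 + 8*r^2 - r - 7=-15*b^2 + b*(37*r + 34) + 8*r^2 - 19*r - 15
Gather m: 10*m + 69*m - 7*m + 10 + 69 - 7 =72*m + 72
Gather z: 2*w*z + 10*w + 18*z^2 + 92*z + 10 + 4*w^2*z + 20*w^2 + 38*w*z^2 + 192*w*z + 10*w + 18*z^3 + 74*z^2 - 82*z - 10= 20*w^2 + 20*w + 18*z^3 + z^2*(38*w + 92) + z*(4*w^2 + 194*w + 10)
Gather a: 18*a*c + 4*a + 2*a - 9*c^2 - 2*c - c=a*(18*c + 6) - 9*c^2 - 3*c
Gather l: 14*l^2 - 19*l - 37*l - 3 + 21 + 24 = 14*l^2 - 56*l + 42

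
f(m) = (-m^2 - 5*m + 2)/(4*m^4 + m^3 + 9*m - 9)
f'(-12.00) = 0.00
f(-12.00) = 0.00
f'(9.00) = 0.00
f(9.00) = 0.00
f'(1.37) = 0.55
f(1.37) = -0.34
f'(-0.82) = 0.17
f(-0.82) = -0.36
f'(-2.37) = 0.22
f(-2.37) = 0.10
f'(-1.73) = 13.17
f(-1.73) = 1.26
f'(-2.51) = 0.15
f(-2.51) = 0.07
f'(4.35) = 0.01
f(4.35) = -0.03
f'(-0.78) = 0.15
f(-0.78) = -0.35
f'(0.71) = 27.04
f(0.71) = 1.66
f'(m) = (-2*m - 5)/(4*m^4 + m^3 + 9*m - 9) + (-m^2 - 5*m + 2)*(-16*m^3 - 3*m^2 - 9)/(4*m^4 + m^3 + 9*m - 9)^2 = (-(2*m + 5)*(4*m^4 + m^3 + 9*m - 9) + (m^2 + 5*m - 2)*(16*m^3 + 3*m^2 + 9))/(4*m^4 + m^3 + 9*m - 9)^2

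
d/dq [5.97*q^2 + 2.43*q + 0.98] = 11.94*q + 2.43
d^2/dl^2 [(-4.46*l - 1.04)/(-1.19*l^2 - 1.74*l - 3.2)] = ((2.38*l + 1.74)*(4.46*l + 1.04)*(4.76*l + 3.48) - (31.8444*l + 17.996)*(1.19*l^2 + 1.74*l + 3.2))/(1.19*l^2 + 1.74*l + 3.2)^3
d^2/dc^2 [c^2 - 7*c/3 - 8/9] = 2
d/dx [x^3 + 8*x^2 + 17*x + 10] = 3*x^2 + 16*x + 17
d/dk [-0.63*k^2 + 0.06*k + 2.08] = 0.06 - 1.26*k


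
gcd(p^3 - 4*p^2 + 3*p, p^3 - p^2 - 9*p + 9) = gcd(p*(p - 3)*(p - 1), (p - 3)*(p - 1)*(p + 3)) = p^2 - 4*p + 3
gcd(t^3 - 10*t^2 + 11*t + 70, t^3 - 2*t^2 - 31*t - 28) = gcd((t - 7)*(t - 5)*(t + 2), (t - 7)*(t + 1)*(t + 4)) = t - 7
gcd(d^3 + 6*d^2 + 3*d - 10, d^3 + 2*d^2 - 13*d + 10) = d^2 + 4*d - 5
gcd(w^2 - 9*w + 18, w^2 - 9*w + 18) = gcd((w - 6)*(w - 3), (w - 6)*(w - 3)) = w^2 - 9*w + 18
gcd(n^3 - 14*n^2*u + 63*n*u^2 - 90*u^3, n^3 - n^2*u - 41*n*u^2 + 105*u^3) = n^2 - 8*n*u + 15*u^2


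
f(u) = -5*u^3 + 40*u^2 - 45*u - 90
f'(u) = -15*u^2 + 80*u - 45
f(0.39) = -101.76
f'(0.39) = -16.08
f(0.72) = -103.53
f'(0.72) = 4.82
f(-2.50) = 350.62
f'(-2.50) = -338.75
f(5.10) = 57.64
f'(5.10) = -27.15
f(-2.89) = 494.82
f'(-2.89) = -401.48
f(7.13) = -189.71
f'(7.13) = -237.15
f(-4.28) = 1227.35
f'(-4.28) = -662.18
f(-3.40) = 721.92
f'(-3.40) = -490.40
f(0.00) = -90.00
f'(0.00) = -45.00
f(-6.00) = 2700.00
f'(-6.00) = -1065.00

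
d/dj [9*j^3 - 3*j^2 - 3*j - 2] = 27*j^2 - 6*j - 3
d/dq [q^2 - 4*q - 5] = 2*q - 4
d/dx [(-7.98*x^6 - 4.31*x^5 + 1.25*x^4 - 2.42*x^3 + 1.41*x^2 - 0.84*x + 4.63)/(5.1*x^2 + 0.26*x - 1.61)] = (-162.792*x^7 - 76.317*x^6 + 85.3544*x^5 + 23.3285*x^4 - 9.3084*x^3 + 16.3392*x^2 - 51.7662*x + 0.1486)/(26.01*x^4 + 2.652*x^3 - 16.3544*x^2 - 0.8372*x + 2.5921)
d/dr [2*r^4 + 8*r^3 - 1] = 8*r^2*(r + 3)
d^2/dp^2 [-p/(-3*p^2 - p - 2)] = 2*(p*(6*p + 1)^2 - (9*p + 1)*(3*p^2 + p + 2))/(3*p^2 + p + 2)^3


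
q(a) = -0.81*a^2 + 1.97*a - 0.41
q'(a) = 1.97 - 1.62*a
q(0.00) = -0.41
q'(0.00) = 1.97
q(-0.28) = -1.03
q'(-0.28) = 2.42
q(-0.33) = -1.15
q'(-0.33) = 2.50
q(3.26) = -2.60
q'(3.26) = -3.31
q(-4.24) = -23.32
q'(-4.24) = 8.84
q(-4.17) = -22.71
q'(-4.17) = 8.73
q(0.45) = 0.31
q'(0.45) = 1.24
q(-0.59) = -1.85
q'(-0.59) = 2.93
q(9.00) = -48.29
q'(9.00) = -12.61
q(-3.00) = -13.61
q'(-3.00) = 6.83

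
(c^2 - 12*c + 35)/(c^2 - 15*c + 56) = (c - 5)/(c - 8)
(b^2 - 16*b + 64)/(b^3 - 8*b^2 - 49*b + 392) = (b - 8)/(b^2 - 49)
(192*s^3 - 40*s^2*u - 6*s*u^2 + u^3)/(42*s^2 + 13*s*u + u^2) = (32*s^2 - 12*s*u + u^2)/(7*s + u)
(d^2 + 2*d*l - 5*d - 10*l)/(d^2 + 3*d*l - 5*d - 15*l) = (d + 2*l)/(d + 3*l)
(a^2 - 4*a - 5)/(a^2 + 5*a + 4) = (a - 5)/(a + 4)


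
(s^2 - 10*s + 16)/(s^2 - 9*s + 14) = (s - 8)/(s - 7)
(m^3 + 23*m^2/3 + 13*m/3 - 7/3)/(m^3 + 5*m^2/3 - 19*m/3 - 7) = (3*m^2 + 20*m - 7)/(3*m^2 + 2*m - 21)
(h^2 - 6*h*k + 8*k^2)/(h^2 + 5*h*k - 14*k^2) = (h - 4*k)/(h + 7*k)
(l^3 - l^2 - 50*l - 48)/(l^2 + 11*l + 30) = (l^2 - 7*l - 8)/(l + 5)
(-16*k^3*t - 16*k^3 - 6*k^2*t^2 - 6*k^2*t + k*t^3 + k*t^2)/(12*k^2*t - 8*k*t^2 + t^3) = k*(-16*k^2*t - 16*k^2 - 6*k*t^2 - 6*k*t + t^3 + t^2)/(t*(12*k^2 - 8*k*t + t^2))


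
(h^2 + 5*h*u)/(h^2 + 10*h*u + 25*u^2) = h/(h + 5*u)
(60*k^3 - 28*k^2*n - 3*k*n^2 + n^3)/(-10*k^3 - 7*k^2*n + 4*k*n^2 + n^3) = (-6*k + n)/(k + n)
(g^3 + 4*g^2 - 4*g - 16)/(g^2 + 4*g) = g - 4/g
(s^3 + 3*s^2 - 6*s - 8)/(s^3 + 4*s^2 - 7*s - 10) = (s + 4)/(s + 5)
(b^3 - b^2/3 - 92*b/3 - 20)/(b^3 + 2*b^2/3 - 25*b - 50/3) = (b - 6)/(b - 5)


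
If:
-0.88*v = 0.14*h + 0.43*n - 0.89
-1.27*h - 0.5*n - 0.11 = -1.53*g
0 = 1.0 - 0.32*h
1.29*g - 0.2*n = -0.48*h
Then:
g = -4.62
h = 3.12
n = -22.29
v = 11.41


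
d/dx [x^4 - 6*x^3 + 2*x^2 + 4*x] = 4*x^3 - 18*x^2 + 4*x + 4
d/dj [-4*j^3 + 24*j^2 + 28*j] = -12*j^2 + 48*j + 28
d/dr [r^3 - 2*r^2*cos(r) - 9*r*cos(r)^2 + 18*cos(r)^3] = 2*r^2*sin(r) + 3*r^2 + 9*r*sin(2*r) - 4*r*cos(r) - 54*sin(r)*cos(r)^2 - 9*cos(r)^2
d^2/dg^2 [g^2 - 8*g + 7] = 2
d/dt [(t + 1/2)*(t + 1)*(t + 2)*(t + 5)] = 4*t^3 + 51*t^2/2 + 42*t + 37/2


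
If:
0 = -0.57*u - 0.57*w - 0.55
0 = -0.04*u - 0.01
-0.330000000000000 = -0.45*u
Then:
No Solution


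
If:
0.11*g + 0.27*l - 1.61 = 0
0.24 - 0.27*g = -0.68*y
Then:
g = 2.51851851851852*y + 0.888888888888889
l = 5.60082304526749 - 1.02606310013717*y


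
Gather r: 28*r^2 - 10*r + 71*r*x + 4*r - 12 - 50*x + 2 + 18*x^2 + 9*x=28*r^2 + r*(71*x - 6) + 18*x^2 - 41*x - 10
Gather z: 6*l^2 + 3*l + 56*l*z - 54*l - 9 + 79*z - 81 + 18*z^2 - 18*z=6*l^2 - 51*l + 18*z^2 + z*(56*l + 61) - 90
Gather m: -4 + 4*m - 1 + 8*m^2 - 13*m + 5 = 8*m^2 - 9*m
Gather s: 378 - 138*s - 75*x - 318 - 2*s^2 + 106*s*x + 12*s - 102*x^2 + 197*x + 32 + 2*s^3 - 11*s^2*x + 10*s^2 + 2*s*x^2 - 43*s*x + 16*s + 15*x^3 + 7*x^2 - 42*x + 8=2*s^3 + s^2*(8 - 11*x) + s*(2*x^2 + 63*x - 110) + 15*x^3 - 95*x^2 + 80*x + 100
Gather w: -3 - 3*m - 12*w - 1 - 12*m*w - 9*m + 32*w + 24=-12*m + w*(20 - 12*m) + 20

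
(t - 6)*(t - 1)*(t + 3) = t^3 - 4*t^2 - 15*t + 18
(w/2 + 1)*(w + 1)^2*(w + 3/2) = w^4/2 + 11*w^3/4 + 11*w^2/2 + 19*w/4 + 3/2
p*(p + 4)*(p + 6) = p^3 + 10*p^2 + 24*p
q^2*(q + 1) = q^3 + q^2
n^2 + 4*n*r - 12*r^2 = (n - 2*r)*(n + 6*r)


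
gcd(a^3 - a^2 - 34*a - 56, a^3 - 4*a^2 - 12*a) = a + 2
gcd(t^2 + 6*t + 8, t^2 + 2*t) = t + 2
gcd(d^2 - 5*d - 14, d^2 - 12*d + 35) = d - 7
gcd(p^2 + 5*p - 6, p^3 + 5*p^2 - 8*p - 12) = p + 6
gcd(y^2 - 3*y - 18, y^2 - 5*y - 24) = y + 3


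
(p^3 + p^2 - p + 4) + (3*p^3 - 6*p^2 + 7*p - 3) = 4*p^3 - 5*p^2 + 6*p + 1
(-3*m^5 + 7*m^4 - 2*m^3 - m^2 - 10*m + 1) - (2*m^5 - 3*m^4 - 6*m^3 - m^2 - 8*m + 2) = -5*m^5 + 10*m^4 + 4*m^3 - 2*m - 1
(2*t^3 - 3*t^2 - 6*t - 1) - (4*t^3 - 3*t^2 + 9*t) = -2*t^3 - 15*t - 1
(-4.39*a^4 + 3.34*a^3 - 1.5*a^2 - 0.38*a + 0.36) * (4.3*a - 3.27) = -18.877*a^5 + 28.7173*a^4 - 17.3718*a^3 + 3.271*a^2 + 2.7906*a - 1.1772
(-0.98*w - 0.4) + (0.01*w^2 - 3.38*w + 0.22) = 0.01*w^2 - 4.36*w - 0.18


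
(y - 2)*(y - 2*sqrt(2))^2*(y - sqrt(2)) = y^4 - 5*sqrt(2)*y^3 - 2*y^3 + 10*sqrt(2)*y^2 + 16*y^2 - 32*y - 8*sqrt(2)*y + 16*sqrt(2)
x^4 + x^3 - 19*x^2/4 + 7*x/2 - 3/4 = (x - 1)*(x - 1/2)^2*(x + 3)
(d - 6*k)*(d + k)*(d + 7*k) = d^3 + 2*d^2*k - 41*d*k^2 - 42*k^3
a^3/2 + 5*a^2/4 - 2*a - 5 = (a/2 + 1)*(a - 2)*(a + 5/2)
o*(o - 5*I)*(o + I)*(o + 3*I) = o^4 - I*o^3 + 17*o^2 + 15*I*o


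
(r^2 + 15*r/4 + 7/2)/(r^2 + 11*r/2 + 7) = (4*r + 7)/(2*(2*r + 7))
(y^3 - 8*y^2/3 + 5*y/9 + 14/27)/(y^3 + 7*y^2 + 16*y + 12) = (27*y^3 - 72*y^2 + 15*y + 14)/(27*(y^3 + 7*y^2 + 16*y + 12))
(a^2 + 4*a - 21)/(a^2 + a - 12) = (a + 7)/(a + 4)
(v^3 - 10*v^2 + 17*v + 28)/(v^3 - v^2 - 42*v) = (v^2 - 3*v - 4)/(v*(v + 6))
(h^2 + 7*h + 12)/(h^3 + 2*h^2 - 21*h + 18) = (h^2 + 7*h + 12)/(h^3 + 2*h^2 - 21*h + 18)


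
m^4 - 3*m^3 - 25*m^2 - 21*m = m*(m - 7)*(m + 1)*(m + 3)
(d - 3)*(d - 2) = d^2 - 5*d + 6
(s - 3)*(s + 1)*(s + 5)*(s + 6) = s^4 + 9*s^3 + 5*s^2 - 93*s - 90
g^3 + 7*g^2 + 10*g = g*(g + 2)*(g + 5)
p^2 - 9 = (p - 3)*(p + 3)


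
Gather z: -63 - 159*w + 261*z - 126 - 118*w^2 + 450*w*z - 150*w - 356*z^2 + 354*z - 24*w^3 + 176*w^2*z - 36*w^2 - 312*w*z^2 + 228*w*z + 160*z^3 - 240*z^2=-24*w^3 - 154*w^2 - 309*w + 160*z^3 + z^2*(-312*w - 596) + z*(176*w^2 + 678*w + 615) - 189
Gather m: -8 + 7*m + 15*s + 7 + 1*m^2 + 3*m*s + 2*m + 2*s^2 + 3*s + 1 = m^2 + m*(3*s + 9) + 2*s^2 + 18*s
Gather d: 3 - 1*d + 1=4 - d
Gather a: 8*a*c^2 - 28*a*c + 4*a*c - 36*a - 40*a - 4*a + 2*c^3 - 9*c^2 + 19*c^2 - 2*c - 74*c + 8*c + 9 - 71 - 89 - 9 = a*(8*c^2 - 24*c - 80) + 2*c^3 + 10*c^2 - 68*c - 160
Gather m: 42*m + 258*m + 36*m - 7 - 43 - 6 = 336*m - 56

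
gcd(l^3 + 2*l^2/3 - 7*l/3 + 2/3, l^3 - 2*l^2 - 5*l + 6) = l^2 + l - 2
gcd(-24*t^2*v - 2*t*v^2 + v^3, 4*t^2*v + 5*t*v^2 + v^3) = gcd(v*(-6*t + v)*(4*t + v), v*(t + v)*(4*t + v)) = 4*t*v + v^2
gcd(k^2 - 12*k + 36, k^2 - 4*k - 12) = k - 6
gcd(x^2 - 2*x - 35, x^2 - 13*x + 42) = x - 7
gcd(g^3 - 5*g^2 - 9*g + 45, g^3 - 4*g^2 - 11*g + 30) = g^2 - 2*g - 15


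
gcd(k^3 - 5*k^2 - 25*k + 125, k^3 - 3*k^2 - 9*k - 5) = k - 5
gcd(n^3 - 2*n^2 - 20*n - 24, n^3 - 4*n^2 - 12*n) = n^2 - 4*n - 12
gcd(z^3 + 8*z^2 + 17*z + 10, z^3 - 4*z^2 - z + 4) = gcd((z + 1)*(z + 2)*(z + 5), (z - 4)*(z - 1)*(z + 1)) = z + 1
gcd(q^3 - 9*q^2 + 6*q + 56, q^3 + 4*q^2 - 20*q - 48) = q^2 - 2*q - 8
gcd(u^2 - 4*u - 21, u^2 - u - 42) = u - 7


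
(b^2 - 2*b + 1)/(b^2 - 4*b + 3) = (b - 1)/(b - 3)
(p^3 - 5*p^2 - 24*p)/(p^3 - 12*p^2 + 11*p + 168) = p/(p - 7)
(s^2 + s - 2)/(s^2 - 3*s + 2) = (s + 2)/(s - 2)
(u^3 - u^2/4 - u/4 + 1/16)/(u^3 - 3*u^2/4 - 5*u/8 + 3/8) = (4*u^2 + u - 1/2)/(4*u^2 - u - 3)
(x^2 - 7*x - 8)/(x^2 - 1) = (x - 8)/(x - 1)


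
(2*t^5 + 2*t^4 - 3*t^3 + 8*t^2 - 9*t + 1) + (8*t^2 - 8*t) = 2*t^5 + 2*t^4 - 3*t^3 + 16*t^2 - 17*t + 1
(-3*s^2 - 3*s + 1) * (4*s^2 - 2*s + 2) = -12*s^4 - 6*s^3 + 4*s^2 - 8*s + 2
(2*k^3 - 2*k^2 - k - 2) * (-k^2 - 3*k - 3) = -2*k^5 - 4*k^4 + k^3 + 11*k^2 + 9*k + 6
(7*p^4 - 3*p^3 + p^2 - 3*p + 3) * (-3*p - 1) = -21*p^5 + 2*p^4 + 8*p^2 - 6*p - 3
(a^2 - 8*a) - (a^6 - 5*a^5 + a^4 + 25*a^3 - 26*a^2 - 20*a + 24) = -a^6 + 5*a^5 - a^4 - 25*a^3 + 27*a^2 + 12*a - 24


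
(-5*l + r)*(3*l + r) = -15*l^2 - 2*l*r + r^2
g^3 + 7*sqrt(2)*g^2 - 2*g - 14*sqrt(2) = (g - sqrt(2))*(g + sqrt(2))*(g + 7*sqrt(2))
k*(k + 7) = k^2 + 7*k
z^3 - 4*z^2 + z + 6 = (z - 3)*(z - 2)*(z + 1)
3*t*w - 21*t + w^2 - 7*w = (3*t + w)*(w - 7)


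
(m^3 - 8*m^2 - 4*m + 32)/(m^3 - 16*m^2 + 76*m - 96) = (m + 2)/(m - 6)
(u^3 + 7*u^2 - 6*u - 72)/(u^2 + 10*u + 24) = u - 3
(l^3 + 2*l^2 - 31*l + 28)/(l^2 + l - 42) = (l^2 - 5*l + 4)/(l - 6)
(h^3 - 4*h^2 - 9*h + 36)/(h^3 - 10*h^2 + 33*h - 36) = (h + 3)/(h - 3)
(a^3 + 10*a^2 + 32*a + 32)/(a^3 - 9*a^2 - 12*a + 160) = (a^2 + 6*a + 8)/(a^2 - 13*a + 40)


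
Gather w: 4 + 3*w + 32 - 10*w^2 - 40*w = -10*w^2 - 37*w + 36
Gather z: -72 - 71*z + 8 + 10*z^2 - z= 10*z^2 - 72*z - 64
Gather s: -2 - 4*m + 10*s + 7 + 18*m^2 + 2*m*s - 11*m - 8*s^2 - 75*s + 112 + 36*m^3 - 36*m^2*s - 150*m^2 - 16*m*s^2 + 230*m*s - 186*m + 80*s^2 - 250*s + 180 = 36*m^3 - 132*m^2 - 201*m + s^2*(72 - 16*m) + s*(-36*m^2 + 232*m - 315) + 297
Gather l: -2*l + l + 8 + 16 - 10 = 14 - l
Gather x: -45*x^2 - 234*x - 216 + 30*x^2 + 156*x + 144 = -15*x^2 - 78*x - 72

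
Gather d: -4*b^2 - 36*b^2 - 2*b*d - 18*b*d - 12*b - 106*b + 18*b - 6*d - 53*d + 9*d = -40*b^2 - 100*b + d*(-20*b - 50)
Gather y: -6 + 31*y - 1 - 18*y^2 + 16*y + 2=-18*y^2 + 47*y - 5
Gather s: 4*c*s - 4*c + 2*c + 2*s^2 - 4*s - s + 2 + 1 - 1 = -2*c + 2*s^2 + s*(4*c - 5) + 2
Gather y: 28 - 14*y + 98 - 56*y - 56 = 70 - 70*y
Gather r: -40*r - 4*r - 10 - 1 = -44*r - 11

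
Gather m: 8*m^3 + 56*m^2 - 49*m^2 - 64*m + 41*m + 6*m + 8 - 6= 8*m^3 + 7*m^2 - 17*m + 2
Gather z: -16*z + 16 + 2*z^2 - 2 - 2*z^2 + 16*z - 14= 0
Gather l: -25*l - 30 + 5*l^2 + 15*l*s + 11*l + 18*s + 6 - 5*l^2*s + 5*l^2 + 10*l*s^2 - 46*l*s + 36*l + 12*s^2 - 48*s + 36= l^2*(10 - 5*s) + l*(10*s^2 - 31*s + 22) + 12*s^2 - 30*s + 12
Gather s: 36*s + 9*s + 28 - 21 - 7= 45*s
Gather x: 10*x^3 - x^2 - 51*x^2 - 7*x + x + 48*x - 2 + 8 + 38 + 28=10*x^3 - 52*x^2 + 42*x + 72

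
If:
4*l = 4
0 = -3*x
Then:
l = 1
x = 0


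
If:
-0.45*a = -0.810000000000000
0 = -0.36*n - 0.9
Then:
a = 1.80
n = -2.50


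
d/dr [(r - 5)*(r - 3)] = 2*r - 8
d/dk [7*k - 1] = 7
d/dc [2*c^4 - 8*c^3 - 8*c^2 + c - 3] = 8*c^3 - 24*c^2 - 16*c + 1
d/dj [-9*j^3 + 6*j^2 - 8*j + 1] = -27*j^2 + 12*j - 8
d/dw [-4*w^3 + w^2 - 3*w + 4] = -12*w^2 + 2*w - 3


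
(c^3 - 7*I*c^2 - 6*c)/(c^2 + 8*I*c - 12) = c*(c^2 - 7*I*c - 6)/(c^2 + 8*I*c - 12)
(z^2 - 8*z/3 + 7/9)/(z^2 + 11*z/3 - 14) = (z - 1/3)/(z + 6)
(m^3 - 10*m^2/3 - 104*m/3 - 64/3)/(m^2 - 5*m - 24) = (3*m^2 + 14*m + 8)/(3*(m + 3))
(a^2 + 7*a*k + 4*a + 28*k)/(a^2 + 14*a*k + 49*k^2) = (a + 4)/(a + 7*k)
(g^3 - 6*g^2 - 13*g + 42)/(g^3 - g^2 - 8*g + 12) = (g - 7)/(g - 2)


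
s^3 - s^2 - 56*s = s*(s - 8)*(s + 7)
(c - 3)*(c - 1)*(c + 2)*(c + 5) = c^4 + 3*c^3 - 15*c^2 - 19*c + 30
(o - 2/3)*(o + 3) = o^2 + 7*o/3 - 2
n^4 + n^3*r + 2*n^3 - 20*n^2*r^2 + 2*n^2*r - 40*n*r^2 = n*(n + 2)*(n - 4*r)*(n + 5*r)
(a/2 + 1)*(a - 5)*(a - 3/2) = a^3/2 - 9*a^2/4 - 11*a/4 + 15/2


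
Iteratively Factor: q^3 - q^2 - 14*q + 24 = (q + 4)*(q^2 - 5*q + 6) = (q - 3)*(q + 4)*(q - 2)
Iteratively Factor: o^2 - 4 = (o + 2)*(o - 2)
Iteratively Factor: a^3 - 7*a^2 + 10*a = (a - 5)*(a^2 - 2*a) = a*(a - 5)*(a - 2)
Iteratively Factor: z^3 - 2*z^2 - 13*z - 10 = (z - 5)*(z^2 + 3*z + 2) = (z - 5)*(z + 1)*(z + 2)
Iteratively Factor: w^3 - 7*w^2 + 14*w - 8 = (w - 1)*(w^2 - 6*w + 8) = (w - 2)*(w - 1)*(w - 4)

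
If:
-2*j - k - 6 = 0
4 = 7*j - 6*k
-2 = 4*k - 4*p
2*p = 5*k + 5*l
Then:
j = -32/19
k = -50/19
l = 169/95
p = -81/38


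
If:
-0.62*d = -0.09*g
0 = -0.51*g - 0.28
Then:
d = -0.08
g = -0.55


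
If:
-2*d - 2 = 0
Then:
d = -1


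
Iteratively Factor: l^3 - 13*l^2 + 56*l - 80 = (l - 4)*(l^2 - 9*l + 20) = (l - 4)^2*(l - 5)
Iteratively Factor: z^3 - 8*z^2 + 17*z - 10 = (z - 5)*(z^2 - 3*z + 2) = (z - 5)*(z - 2)*(z - 1)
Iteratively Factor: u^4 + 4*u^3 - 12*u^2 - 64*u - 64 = (u - 4)*(u^3 + 8*u^2 + 20*u + 16) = (u - 4)*(u + 2)*(u^2 + 6*u + 8) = (u - 4)*(u + 2)^2*(u + 4)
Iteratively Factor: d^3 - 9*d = (d + 3)*(d^2 - 3*d) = d*(d + 3)*(d - 3)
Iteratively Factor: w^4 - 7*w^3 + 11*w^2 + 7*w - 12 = (w - 1)*(w^3 - 6*w^2 + 5*w + 12) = (w - 3)*(w - 1)*(w^2 - 3*w - 4) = (w - 4)*(w - 3)*(w - 1)*(w + 1)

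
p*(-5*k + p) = -5*k*p + p^2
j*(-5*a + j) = -5*a*j + j^2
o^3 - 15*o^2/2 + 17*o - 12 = (o - 4)*(o - 2)*(o - 3/2)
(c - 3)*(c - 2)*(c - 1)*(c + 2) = c^4 - 4*c^3 - c^2 + 16*c - 12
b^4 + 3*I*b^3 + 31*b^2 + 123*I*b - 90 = (b - 6*I)*(b + I)*(b + 3*I)*(b + 5*I)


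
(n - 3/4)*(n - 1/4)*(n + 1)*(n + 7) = n^4 + 7*n^3 - 13*n^2/16 - 11*n/2 + 21/16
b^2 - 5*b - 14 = (b - 7)*(b + 2)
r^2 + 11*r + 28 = (r + 4)*(r + 7)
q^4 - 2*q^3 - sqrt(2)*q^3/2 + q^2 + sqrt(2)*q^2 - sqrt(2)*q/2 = q*(q - 1)^2*(q - sqrt(2)/2)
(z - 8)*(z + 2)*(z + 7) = z^3 + z^2 - 58*z - 112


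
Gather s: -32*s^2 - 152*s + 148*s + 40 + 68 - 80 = -32*s^2 - 4*s + 28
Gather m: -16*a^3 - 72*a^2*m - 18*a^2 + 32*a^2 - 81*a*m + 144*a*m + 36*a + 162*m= -16*a^3 + 14*a^2 + 36*a + m*(-72*a^2 + 63*a + 162)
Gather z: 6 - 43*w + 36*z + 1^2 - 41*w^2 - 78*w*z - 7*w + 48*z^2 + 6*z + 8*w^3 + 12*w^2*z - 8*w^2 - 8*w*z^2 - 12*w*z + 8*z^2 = 8*w^3 - 49*w^2 - 50*w + z^2*(56 - 8*w) + z*(12*w^2 - 90*w + 42) + 7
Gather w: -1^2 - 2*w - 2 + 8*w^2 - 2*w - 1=8*w^2 - 4*w - 4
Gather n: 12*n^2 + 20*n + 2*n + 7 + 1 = 12*n^2 + 22*n + 8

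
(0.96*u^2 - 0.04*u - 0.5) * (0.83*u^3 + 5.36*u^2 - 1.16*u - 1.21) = 0.7968*u^5 + 5.1124*u^4 - 1.743*u^3 - 3.7952*u^2 + 0.6284*u + 0.605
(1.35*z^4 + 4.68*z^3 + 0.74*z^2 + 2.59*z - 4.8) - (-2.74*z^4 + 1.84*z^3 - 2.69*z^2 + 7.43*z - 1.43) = 4.09*z^4 + 2.84*z^3 + 3.43*z^2 - 4.84*z - 3.37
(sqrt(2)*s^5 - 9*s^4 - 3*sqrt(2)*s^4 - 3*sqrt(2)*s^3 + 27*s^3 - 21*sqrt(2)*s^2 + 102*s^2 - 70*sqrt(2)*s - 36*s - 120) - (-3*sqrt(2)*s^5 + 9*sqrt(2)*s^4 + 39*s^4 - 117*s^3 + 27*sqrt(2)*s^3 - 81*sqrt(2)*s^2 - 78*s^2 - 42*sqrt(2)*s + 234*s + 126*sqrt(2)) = 4*sqrt(2)*s^5 - 48*s^4 - 12*sqrt(2)*s^4 - 30*sqrt(2)*s^3 + 144*s^3 + 60*sqrt(2)*s^2 + 180*s^2 - 270*s - 28*sqrt(2)*s - 126*sqrt(2) - 120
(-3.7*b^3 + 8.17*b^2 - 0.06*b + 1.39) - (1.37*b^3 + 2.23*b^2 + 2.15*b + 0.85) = -5.07*b^3 + 5.94*b^2 - 2.21*b + 0.54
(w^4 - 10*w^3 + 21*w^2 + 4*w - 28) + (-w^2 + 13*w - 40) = w^4 - 10*w^3 + 20*w^2 + 17*w - 68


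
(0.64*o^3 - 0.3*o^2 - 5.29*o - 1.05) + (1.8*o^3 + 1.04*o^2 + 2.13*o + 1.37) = 2.44*o^3 + 0.74*o^2 - 3.16*o + 0.32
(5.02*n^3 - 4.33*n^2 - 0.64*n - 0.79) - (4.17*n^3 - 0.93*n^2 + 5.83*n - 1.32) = 0.85*n^3 - 3.4*n^2 - 6.47*n + 0.53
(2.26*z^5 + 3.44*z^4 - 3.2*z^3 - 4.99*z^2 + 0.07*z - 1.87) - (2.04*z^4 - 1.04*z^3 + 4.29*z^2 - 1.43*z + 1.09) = 2.26*z^5 + 1.4*z^4 - 2.16*z^3 - 9.28*z^2 + 1.5*z - 2.96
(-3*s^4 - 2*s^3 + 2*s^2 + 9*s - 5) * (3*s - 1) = -9*s^5 - 3*s^4 + 8*s^3 + 25*s^2 - 24*s + 5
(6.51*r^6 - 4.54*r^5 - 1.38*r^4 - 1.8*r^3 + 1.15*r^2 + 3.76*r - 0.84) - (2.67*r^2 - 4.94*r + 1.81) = 6.51*r^6 - 4.54*r^5 - 1.38*r^4 - 1.8*r^3 - 1.52*r^2 + 8.7*r - 2.65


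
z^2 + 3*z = z*(z + 3)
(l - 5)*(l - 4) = l^2 - 9*l + 20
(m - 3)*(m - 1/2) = m^2 - 7*m/2 + 3/2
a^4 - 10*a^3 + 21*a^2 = a^2*(a - 7)*(a - 3)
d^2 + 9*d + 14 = (d + 2)*(d + 7)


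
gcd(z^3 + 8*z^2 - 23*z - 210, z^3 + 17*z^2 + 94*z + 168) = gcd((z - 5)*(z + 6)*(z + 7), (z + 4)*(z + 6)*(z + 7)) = z^2 + 13*z + 42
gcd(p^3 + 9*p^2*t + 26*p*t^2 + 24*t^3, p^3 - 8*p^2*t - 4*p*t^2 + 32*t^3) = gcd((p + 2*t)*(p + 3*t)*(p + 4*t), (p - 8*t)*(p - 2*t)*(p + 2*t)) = p + 2*t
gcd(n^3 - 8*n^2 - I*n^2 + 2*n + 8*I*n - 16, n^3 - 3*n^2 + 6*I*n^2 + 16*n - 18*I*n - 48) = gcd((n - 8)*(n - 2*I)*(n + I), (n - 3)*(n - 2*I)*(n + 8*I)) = n - 2*I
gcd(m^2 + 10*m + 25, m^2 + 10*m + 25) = m^2 + 10*m + 25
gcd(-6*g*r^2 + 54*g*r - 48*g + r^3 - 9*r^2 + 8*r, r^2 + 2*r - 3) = r - 1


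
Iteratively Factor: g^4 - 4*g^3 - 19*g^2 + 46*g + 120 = (g - 5)*(g^3 + g^2 - 14*g - 24) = (g - 5)*(g - 4)*(g^2 + 5*g + 6) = (g - 5)*(g - 4)*(g + 3)*(g + 2)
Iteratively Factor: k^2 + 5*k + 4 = (k + 1)*(k + 4)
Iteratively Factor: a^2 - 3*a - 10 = (a - 5)*(a + 2)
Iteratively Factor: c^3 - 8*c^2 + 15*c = (c - 3)*(c^2 - 5*c) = c*(c - 3)*(c - 5)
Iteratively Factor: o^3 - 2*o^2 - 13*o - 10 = (o + 2)*(o^2 - 4*o - 5) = (o + 1)*(o + 2)*(o - 5)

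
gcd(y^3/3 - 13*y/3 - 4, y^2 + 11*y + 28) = 1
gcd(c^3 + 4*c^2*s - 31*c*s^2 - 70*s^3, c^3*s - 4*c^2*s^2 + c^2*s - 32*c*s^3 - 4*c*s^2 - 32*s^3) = 1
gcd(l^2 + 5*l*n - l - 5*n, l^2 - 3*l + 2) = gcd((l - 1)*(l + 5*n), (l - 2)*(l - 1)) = l - 1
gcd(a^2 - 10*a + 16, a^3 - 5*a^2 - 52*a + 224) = a - 8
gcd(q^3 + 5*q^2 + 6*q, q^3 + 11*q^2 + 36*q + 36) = q^2 + 5*q + 6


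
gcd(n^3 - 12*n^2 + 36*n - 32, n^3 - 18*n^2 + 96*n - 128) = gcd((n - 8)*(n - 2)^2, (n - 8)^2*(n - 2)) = n^2 - 10*n + 16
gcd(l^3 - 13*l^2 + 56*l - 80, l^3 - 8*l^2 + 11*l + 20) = l^2 - 9*l + 20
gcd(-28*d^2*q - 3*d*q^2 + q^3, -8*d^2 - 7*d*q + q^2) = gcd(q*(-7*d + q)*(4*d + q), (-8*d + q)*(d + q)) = 1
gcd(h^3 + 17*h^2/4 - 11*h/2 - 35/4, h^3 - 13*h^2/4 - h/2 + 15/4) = h + 1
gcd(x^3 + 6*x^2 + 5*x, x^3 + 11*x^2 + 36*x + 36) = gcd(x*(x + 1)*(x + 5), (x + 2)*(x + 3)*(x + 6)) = 1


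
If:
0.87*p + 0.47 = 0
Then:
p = -0.54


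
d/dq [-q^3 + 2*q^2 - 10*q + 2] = -3*q^2 + 4*q - 10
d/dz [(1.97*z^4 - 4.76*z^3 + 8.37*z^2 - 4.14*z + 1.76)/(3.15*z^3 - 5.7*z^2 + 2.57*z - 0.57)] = (6.2055*z^6 - 22.458*z^5 + 15.9552*z^4 - 2.876*z^3 - 10.5795*z^2 + 10.5222*z - 2.1634)/(9.9225*z^6 - 35.91*z^5 + 48.681*z^4 - 32.889*z^3 + 13.1029*z^2 - 2.9298*z + 0.3249)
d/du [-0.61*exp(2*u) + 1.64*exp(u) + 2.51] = (1.64 - 1.22*exp(u))*exp(u)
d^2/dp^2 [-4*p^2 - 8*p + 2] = -8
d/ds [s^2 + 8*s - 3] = 2*s + 8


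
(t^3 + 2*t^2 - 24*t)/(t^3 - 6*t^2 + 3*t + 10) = t*(t^2 + 2*t - 24)/(t^3 - 6*t^2 + 3*t + 10)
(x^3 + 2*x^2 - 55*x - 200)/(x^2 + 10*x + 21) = (x^3 + 2*x^2 - 55*x - 200)/(x^2 + 10*x + 21)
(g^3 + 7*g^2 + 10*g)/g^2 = g + 7 + 10/g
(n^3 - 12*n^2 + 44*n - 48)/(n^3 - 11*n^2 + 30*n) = (n^2 - 6*n + 8)/(n*(n - 5))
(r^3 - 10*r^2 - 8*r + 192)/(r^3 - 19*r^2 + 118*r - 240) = (r + 4)/(r - 5)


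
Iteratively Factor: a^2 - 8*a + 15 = (a - 3)*(a - 5)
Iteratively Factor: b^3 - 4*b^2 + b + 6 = (b - 2)*(b^2 - 2*b - 3) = (b - 2)*(b + 1)*(b - 3)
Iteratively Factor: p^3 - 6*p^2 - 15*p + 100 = (p - 5)*(p^2 - p - 20) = (p - 5)^2*(p + 4)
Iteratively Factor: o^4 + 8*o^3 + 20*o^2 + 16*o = (o + 2)*(o^3 + 6*o^2 + 8*o) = (o + 2)*(o + 4)*(o^2 + 2*o) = o*(o + 2)*(o + 4)*(o + 2)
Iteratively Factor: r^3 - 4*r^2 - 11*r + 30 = (r + 3)*(r^2 - 7*r + 10) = (r - 2)*(r + 3)*(r - 5)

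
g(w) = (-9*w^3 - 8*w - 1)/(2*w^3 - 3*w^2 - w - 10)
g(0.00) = 0.10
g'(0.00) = 0.79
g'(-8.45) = 0.06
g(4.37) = -8.26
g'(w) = (-27*w^2 - 8)/(2*w^3 - 3*w^2 - w - 10) + (-6*w^2 + 6*w + 1)*(-9*w^3 - 8*w - 1)/(2*w^3 - 3*w^2 - w - 10)^2 = (27*w^4 + 50*w^3 + 252*w^2 - 6*w + 79)/(4*w^6 - 12*w^5 + 5*w^4 - 34*w^3 + 61*w^2 + 20*w + 100)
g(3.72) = -10.35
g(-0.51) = -0.41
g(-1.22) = -1.49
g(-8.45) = -3.86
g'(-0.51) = 1.29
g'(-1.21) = 1.52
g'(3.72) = 4.96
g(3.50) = -11.69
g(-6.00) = -3.66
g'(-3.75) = 0.27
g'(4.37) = 2.08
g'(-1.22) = 1.51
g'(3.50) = 7.41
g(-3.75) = -3.27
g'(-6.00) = 0.11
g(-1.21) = -1.47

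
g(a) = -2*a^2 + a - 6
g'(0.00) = 1.00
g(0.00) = -6.00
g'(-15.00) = 61.00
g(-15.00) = -471.00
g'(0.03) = 0.88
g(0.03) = -5.97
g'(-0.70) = 3.80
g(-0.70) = -7.68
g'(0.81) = -2.24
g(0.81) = -6.50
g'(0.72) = -1.88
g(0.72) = -6.32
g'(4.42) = -16.68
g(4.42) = -40.65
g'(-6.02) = 25.08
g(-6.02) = -84.50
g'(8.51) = -33.04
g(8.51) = -142.33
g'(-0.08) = 1.32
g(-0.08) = -6.09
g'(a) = 1 - 4*a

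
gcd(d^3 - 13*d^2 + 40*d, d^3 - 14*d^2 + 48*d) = d^2 - 8*d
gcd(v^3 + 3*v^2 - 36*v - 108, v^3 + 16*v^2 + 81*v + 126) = v^2 + 9*v + 18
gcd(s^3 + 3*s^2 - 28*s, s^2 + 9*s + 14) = s + 7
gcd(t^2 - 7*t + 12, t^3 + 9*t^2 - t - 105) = t - 3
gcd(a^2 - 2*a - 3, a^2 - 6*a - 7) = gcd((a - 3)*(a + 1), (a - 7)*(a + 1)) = a + 1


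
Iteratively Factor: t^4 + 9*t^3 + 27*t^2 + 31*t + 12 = (t + 1)*(t^3 + 8*t^2 + 19*t + 12) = (t + 1)*(t + 3)*(t^2 + 5*t + 4) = (t + 1)*(t + 3)*(t + 4)*(t + 1)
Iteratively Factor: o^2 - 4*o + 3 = (o - 3)*(o - 1)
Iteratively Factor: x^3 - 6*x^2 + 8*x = (x - 2)*(x^2 - 4*x) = x*(x - 2)*(x - 4)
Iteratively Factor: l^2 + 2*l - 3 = (l - 1)*(l + 3)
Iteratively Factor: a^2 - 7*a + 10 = (a - 5)*(a - 2)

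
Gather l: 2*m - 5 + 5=2*m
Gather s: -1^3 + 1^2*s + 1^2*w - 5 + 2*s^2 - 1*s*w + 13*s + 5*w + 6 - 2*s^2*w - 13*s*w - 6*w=s^2*(2 - 2*w) + s*(14 - 14*w)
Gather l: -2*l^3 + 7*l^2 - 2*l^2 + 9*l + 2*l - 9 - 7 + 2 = -2*l^3 + 5*l^2 + 11*l - 14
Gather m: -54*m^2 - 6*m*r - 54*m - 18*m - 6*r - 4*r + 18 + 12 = -54*m^2 + m*(-6*r - 72) - 10*r + 30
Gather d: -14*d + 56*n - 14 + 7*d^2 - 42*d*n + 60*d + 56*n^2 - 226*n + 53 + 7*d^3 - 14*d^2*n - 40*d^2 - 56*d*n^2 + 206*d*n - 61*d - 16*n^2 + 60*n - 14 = 7*d^3 + d^2*(-14*n - 33) + d*(-56*n^2 + 164*n - 15) + 40*n^2 - 110*n + 25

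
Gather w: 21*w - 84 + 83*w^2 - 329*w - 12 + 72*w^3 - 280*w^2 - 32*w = 72*w^3 - 197*w^2 - 340*w - 96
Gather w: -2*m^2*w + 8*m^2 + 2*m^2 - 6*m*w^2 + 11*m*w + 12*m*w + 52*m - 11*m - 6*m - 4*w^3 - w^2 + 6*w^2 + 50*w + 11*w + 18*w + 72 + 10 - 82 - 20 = 10*m^2 + 35*m - 4*w^3 + w^2*(5 - 6*m) + w*(-2*m^2 + 23*m + 79) - 20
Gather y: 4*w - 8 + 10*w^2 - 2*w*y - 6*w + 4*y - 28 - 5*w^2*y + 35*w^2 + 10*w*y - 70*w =45*w^2 - 72*w + y*(-5*w^2 + 8*w + 4) - 36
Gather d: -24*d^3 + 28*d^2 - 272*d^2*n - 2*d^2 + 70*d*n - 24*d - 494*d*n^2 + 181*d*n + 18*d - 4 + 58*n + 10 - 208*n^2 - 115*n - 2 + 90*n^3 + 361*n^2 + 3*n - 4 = -24*d^3 + d^2*(26 - 272*n) + d*(-494*n^2 + 251*n - 6) + 90*n^3 + 153*n^2 - 54*n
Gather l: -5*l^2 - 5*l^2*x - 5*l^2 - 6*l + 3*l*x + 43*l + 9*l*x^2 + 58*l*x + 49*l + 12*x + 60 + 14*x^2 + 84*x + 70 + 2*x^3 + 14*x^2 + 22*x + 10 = l^2*(-5*x - 10) + l*(9*x^2 + 61*x + 86) + 2*x^3 + 28*x^2 + 118*x + 140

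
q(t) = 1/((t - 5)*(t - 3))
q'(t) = -1/((t - 5)*(t - 3)^2) - 1/((t - 5)^2*(t - 3)) = 2*(4 - t)/(t^4 - 16*t^3 + 94*t^2 - 240*t + 225)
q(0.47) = 0.09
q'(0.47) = 0.05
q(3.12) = -4.43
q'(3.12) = 34.58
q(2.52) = 0.84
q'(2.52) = 2.09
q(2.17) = 0.43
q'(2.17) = 0.66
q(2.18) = 0.43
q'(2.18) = 0.68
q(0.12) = 0.07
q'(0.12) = 0.04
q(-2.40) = 0.03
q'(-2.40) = 0.01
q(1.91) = 0.30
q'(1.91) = 0.37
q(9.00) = 0.04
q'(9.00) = -0.02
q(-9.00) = 0.01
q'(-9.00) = 0.00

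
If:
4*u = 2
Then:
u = 1/2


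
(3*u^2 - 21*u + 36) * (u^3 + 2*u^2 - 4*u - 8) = 3*u^5 - 15*u^4 - 18*u^3 + 132*u^2 + 24*u - 288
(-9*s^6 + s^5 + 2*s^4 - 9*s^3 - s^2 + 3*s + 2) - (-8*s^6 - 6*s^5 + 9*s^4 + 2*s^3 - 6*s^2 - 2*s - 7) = -s^6 + 7*s^5 - 7*s^4 - 11*s^3 + 5*s^2 + 5*s + 9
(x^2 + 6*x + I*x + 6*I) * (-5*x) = -5*x^3 - 30*x^2 - 5*I*x^2 - 30*I*x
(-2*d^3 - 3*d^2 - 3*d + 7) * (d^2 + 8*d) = -2*d^5 - 19*d^4 - 27*d^3 - 17*d^2 + 56*d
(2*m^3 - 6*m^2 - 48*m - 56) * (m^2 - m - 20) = 2*m^5 - 8*m^4 - 82*m^3 + 112*m^2 + 1016*m + 1120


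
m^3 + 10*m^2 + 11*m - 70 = (m - 2)*(m + 5)*(m + 7)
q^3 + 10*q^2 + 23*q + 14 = (q + 1)*(q + 2)*(q + 7)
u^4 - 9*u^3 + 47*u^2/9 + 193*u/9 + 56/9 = (u - 8)*(u - 7/3)*(u + 1/3)*(u + 1)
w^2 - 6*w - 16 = (w - 8)*(w + 2)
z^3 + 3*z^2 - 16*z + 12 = (z - 2)*(z - 1)*(z + 6)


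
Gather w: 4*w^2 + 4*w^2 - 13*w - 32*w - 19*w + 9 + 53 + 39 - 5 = 8*w^2 - 64*w + 96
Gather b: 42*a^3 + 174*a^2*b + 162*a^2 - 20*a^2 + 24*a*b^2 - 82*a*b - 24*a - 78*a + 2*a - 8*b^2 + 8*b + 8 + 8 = 42*a^3 + 142*a^2 - 100*a + b^2*(24*a - 8) + b*(174*a^2 - 82*a + 8) + 16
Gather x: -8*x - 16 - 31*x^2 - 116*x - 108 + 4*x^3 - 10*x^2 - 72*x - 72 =4*x^3 - 41*x^2 - 196*x - 196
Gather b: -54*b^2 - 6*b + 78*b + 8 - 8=-54*b^2 + 72*b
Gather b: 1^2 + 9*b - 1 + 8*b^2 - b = 8*b^2 + 8*b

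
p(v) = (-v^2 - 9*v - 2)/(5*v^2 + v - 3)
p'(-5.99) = 0.05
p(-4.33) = 0.21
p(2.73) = -0.92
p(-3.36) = 0.34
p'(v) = (-10*v - 1)*(-v^2 - 9*v - 2)/(5*v^2 + v - 3)^2 + (-2*v - 9)/(5*v^2 + v - 3)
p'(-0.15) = 2.83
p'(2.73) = 0.31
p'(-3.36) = 0.17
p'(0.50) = 33.92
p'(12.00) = 0.01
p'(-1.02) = 34.54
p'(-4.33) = 0.10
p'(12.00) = 0.01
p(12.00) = -0.35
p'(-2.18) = 0.53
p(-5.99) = 0.09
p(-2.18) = 0.69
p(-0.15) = 0.22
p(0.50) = 5.40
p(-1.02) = 5.19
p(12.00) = -0.35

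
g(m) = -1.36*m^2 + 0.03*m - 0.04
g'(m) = 0.03 - 2.72*m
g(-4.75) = -30.87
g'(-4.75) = 12.95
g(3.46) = -16.22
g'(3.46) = -9.38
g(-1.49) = -3.10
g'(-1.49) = 4.08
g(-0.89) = -1.14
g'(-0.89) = 2.45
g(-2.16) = -6.45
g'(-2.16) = 5.91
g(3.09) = -12.93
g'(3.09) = -8.37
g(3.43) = -15.94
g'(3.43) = -9.30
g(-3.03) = -12.62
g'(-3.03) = 8.27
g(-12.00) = -196.24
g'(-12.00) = 32.67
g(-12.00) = -196.24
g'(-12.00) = 32.67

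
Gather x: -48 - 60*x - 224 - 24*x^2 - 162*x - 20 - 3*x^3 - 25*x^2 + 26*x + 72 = -3*x^3 - 49*x^2 - 196*x - 220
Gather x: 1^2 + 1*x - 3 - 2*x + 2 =-x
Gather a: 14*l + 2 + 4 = 14*l + 6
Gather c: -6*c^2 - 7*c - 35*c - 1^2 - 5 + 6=-6*c^2 - 42*c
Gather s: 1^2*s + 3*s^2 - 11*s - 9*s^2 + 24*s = -6*s^2 + 14*s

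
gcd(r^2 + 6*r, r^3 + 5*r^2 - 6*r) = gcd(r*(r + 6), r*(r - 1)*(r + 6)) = r^2 + 6*r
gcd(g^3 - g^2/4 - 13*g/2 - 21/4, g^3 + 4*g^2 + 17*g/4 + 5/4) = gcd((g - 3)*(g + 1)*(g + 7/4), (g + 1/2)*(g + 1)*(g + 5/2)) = g + 1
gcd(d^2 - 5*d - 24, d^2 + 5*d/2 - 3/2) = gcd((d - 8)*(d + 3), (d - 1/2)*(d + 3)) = d + 3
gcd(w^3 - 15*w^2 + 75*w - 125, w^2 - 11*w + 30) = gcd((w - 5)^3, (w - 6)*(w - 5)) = w - 5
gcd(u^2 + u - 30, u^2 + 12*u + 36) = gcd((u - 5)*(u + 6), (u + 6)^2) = u + 6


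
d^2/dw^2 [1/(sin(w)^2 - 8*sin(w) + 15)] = 2*(-2*sin(w)^4 + 12*sin(w)^3 + sin(w)^2 - 84*sin(w) + 49)/(sin(w)^2 - 8*sin(w) + 15)^3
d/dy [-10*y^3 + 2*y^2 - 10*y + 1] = -30*y^2 + 4*y - 10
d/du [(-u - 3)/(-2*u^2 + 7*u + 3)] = (2*u^2 - 7*u - (u + 3)*(4*u - 7) - 3)/(-2*u^2 + 7*u + 3)^2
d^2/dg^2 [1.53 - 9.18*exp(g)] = -9.18*exp(g)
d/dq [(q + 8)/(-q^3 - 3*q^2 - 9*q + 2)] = (-q^3 - 3*q^2 - 9*q + 3*(q + 8)*(q^2 + 2*q + 3) + 2)/(q^3 + 3*q^2 + 9*q - 2)^2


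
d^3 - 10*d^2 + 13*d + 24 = (d - 8)*(d - 3)*(d + 1)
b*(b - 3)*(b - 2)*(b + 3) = b^4 - 2*b^3 - 9*b^2 + 18*b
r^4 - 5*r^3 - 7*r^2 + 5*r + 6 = (r - 6)*(r - 1)*(r + 1)^2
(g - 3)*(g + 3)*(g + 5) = g^3 + 5*g^2 - 9*g - 45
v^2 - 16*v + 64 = (v - 8)^2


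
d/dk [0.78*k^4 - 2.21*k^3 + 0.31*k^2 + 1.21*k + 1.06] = 3.12*k^3 - 6.63*k^2 + 0.62*k + 1.21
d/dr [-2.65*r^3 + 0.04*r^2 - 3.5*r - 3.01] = -7.95*r^2 + 0.08*r - 3.5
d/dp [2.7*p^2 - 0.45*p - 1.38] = 5.4*p - 0.45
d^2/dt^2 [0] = 0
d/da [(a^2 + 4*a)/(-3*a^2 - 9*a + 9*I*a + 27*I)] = (a^2*(1 + 3*I) + 18*I*a + 36*I)/(3*(a^4 + 6*a^3*(1 - I) - 36*I*a^2 - 54*a*(1 + I) - 81))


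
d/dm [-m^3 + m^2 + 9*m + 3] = -3*m^2 + 2*m + 9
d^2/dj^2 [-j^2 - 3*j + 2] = -2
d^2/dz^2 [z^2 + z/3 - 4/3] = 2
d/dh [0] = 0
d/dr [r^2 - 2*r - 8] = 2*r - 2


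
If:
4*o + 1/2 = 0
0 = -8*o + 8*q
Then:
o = -1/8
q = -1/8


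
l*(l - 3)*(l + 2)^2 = l^4 + l^3 - 8*l^2 - 12*l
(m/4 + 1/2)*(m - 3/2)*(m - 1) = m^3/4 - m^2/8 - 7*m/8 + 3/4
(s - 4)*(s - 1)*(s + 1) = s^3 - 4*s^2 - s + 4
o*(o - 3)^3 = o^4 - 9*o^3 + 27*o^2 - 27*o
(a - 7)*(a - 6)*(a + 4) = a^3 - 9*a^2 - 10*a + 168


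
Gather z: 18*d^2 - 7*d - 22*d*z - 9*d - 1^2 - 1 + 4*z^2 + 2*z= 18*d^2 - 16*d + 4*z^2 + z*(2 - 22*d) - 2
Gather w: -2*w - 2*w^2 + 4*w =-2*w^2 + 2*w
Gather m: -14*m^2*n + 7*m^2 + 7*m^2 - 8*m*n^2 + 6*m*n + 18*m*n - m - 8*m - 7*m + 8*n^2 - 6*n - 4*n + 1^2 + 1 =m^2*(14 - 14*n) + m*(-8*n^2 + 24*n - 16) + 8*n^2 - 10*n + 2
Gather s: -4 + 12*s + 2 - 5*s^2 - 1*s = -5*s^2 + 11*s - 2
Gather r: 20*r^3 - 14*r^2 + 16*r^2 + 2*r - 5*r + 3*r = 20*r^3 + 2*r^2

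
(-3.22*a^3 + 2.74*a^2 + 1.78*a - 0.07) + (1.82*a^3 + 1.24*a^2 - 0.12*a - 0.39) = -1.4*a^3 + 3.98*a^2 + 1.66*a - 0.46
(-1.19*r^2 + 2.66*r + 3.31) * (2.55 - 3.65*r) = 4.3435*r^3 - 12.7435*r^2 - 5.2985*r + 8.4405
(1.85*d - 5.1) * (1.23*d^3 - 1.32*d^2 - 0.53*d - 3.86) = 2.2755*d^4 - 8.715*d^3 + 5.7515*d^2 - 4.438*d + 19.686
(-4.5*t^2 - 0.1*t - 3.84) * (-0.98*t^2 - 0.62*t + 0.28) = 4.41*t^4 + 2.888*t^3 + 2.5652*t^2 + 2.3528*t - 1.0752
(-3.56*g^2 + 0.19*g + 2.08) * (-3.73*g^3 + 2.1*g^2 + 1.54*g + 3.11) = 13.2788*g^5 - 8.1847*g^4 - 12.8418*g^3 - 6.411*g^2 + 3.7941*g + 6.4688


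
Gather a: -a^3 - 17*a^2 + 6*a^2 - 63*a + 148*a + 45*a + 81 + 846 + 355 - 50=-a^3 - 11*a^2 + 130*a + 1232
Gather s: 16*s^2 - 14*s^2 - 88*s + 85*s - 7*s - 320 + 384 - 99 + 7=2*s^2 - 10*s - 28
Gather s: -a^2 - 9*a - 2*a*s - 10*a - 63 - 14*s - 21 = -a^2 - 19*a + s*(-2*a - 14) - 84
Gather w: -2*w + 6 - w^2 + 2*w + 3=9 - w^2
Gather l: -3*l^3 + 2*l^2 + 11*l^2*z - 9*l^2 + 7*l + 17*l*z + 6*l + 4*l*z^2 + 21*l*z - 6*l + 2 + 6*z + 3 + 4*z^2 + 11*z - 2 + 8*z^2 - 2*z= -3*l^3 + l^2*(11*z - 7) + l*(4*z^2 + 38*z + 7) + 12*z^2 + 15*z + 3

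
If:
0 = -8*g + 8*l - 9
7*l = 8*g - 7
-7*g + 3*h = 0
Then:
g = 119/8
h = 833/24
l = 16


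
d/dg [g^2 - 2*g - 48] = 2*g - 2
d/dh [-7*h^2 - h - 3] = -14*h - 1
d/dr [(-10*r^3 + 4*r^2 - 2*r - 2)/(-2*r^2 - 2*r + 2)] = (5*r^4 + 10*r^3 - 18*r^2 + 2*r - 2)/(r^4 + 2*r^3 - r^2 - 2*r + 1)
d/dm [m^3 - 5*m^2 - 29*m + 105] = 3*m^2 - 10*m - 29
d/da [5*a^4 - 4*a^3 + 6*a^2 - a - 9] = 20*a^3 - 12*a^2 + 12*a - 1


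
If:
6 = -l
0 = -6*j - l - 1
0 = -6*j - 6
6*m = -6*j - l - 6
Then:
No Solution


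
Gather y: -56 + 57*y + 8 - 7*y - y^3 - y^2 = -y^3 - y^2 + 50*y - 48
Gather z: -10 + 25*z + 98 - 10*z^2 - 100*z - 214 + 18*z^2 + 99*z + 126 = 8*z^2 + 24*z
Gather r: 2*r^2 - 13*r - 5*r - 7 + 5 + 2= 2*r^2 - 18*r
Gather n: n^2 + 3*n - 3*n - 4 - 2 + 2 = n^2 - 4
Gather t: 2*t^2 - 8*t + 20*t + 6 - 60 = 2*t^2 + 12*t - 54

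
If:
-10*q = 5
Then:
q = -1/2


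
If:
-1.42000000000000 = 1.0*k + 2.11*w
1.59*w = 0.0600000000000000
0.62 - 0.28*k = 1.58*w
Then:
No Solution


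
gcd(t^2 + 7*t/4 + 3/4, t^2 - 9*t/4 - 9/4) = t + 3/4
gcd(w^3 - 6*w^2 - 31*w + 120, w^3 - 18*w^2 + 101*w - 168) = w^2 - 11*w + 24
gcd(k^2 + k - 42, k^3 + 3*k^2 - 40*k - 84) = k^2 + k - 42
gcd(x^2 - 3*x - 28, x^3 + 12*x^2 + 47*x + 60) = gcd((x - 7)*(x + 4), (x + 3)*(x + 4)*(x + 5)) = x + 4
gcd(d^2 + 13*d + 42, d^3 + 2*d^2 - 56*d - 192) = d + 6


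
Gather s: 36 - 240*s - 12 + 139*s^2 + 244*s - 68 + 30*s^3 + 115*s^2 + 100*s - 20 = 30*s^3 + 254*s^2 + 104*s - 64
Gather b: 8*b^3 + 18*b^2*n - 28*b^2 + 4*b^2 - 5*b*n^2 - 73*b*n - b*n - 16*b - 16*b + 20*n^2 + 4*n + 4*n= 8*b^3 + b^2*(18*n - 24) + b*(-5*n^2 - 74*n - 32) + 20*n^2 + 8*n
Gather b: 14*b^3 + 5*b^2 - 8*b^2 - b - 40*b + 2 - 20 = 14*b^3 - 3*b^2 - 41*b - 18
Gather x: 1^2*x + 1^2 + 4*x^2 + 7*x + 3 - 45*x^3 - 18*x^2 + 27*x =-45*x^3 - 14*x^2 + 35*x + 4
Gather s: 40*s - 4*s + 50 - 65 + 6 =36*s - 9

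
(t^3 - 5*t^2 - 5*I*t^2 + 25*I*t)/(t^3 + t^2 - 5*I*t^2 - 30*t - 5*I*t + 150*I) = t/(t + 6)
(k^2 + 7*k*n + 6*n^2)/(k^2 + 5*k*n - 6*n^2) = (k + n)/(k - n)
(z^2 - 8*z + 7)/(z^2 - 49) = (z - 1)/(z + 7)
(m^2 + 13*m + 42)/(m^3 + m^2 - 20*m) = (m^2 + 13*m + 42)/(m*(m^2 + m - 20))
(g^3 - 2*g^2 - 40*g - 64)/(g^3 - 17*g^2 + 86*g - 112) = (g^2 + 6*g + 8)/(g^2 - 9*g + 14)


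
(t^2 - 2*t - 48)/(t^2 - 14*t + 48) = (t + 6)/(t - 6)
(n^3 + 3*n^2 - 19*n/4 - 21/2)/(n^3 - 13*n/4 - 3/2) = (2*n + 7)/(2*n + 1)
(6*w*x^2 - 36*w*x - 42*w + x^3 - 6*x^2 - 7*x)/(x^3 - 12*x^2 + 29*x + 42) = (6*w + x)/(x - 6)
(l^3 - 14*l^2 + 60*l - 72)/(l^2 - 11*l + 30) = (l^2 - 8*l + 12)/(l - 5)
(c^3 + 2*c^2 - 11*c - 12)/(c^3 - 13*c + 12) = (c + 1)/(c - 1)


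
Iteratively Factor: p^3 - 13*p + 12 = (p - 1)*(p^2 + p - 12) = (p - 1)*(p + 4)*(p - 3)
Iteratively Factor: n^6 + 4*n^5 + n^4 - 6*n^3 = (n - 1)*(n^5 + 5*n^4 + 6*n^3) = (n - 1)*(n + 3)*(n^4 + 2*n^3) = n*(n - 1)*(n + 3)*(n^3 + 2*n^2) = n^2*(n - 1)*(n + 3)*(n^2 + 2*n) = n^3*(n - 1)*(n + 3)*(n + 2)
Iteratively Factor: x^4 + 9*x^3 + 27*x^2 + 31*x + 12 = (x + 3)*(x^3 + 6*x^2 + 9*x + 4) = (x + 1)*(x + 3)*(x^2 + 5*x + 4) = (x + 1)^2*(x + 3)*(x + 4)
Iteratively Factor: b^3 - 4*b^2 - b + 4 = (b + 1)*(b^2 - 5*b + 4) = (b - 1)*(b + 1)*(b - 4)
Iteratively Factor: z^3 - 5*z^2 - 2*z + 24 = (z - 4)*(z^2 - z - 6) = (z - 4)*(z + 2)*(z - 3)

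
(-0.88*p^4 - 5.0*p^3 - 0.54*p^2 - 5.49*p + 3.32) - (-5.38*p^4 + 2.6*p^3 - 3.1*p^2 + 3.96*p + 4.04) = 4.5*p^4 - 7.6*p^3 + 2.56*p^2 - 9.45*p - 0.72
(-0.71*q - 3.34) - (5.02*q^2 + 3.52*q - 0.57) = -5.02*q^2 - 4.23*q - 2.77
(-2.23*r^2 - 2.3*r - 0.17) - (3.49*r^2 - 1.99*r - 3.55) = -5.72*r^2 - 0.31*r + 3.38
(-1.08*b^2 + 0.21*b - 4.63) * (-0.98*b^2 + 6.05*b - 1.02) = 1.0584*b^4 - 6.7398*b^3 + 6.9095*b^2 - 28.2257*b + 4.7226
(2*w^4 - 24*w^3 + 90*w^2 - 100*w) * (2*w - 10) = 4*w^5 - 68*w^4 + 420*w^3 - 1100*w^2 + 1000*w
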